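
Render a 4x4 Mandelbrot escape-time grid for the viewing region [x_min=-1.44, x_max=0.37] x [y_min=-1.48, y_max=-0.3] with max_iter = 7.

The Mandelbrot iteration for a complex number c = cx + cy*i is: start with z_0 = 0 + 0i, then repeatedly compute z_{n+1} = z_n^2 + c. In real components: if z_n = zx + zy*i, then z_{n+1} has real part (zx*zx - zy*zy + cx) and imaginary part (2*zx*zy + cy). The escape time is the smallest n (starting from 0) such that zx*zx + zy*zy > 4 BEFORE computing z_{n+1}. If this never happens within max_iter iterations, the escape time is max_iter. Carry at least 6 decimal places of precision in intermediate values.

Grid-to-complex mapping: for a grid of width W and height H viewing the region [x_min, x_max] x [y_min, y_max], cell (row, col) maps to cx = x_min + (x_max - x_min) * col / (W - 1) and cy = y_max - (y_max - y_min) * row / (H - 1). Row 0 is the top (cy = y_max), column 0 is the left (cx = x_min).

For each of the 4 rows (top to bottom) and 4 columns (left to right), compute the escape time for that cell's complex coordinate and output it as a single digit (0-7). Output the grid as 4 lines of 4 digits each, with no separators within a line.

Answer: 5777
3477
2362
1222

Derivation:
(row=0, col=0): c = -1.4400 + -0.3000i → escape time 5
(row=0, col=1): c = -0.8367 + -0.3000i → escape time 7
(row=0, col=2): c = -0.2333 + -0.3000i → escape time 7
(row=0, col=3): c = 0.3700 + -0.3000i → escape time 7
(row=1, col=0): c = -1.4400 + -0.6933i → escape time 3
(row=1, col=1): c = -0.8367 + -0.6933i → escape time 4
(row=1, col=2): c = -0.2333 + -0.6933i → escape time 7
(row=1, col=3): c = 0.3700 + -0.6933i → escape time 7
(row=2, col=0): c = -1.4400 + -1.0867i → escape time 2
(row=2, col=1): c = -0.8367 + -1.0867i → escape time 3
(row=2, col=2): c = -0.2333 + -1.0867i → escape time 6
(row=2, col=3): c = 0.3700 + -1.0867i → escape time 2
(row=3, col=0): c = -1.4400 + -1.4800i → escape time 1
(row=3, col=1): c = -0.8367 + -1.4800i → escape time 2
(row=3, col=2): c = -0.2333 + -1.4800i → escape time 2
(row=3, col=3): c = 0.3700 + -1.4800i → escape time 2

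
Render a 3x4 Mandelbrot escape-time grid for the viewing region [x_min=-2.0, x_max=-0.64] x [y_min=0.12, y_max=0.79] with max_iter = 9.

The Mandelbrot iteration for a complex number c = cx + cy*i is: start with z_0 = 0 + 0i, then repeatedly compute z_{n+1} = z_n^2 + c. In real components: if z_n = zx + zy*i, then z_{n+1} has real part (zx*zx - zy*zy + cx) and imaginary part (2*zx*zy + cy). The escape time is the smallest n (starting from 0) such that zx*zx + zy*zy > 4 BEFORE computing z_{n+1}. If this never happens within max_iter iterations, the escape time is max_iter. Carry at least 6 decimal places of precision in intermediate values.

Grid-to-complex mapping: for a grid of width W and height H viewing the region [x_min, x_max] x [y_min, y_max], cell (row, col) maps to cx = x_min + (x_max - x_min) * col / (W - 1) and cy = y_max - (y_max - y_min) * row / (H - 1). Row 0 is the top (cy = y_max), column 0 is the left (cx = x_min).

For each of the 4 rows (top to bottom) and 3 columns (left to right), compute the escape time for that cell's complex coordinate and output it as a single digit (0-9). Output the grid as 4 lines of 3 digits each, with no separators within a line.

Answer: 134
138
169
199

Derivation:
(row=0, col=0): c = -2.0000 + 0.7900i → escape time 1
(row=0, col=1): c = -1.3200 + 0.7900i → escape time 3
(row=0, col=2): c = -0.6400 + 0.7900i → escape time 4
(row=1, col=0): c = -2.0000 + 0.5667i → escape time 1
(row=1, col=1): c = -1.3200 + 0.5667i → escape time 3
(row=1, col=2): c = -0.6400 + 0.5667i → escape time 8
(row=2, col=0): c = -2.0000 + 0.3433i → escape time 1
(row=2, col=1): c = -1.3200 + 0.3433i → escape time 6
(row=2, col=2): c = -0.6400 + 0.3433i → escape time 9
(row=3, col=0): c = -2.0000 + 0.1200i → escape time 1
(row=3, col=1): c = -1.3200 + 0.1200i → escape time 9
(row=3, col=2): c = -0.6400 + 0.1200i → escape time 9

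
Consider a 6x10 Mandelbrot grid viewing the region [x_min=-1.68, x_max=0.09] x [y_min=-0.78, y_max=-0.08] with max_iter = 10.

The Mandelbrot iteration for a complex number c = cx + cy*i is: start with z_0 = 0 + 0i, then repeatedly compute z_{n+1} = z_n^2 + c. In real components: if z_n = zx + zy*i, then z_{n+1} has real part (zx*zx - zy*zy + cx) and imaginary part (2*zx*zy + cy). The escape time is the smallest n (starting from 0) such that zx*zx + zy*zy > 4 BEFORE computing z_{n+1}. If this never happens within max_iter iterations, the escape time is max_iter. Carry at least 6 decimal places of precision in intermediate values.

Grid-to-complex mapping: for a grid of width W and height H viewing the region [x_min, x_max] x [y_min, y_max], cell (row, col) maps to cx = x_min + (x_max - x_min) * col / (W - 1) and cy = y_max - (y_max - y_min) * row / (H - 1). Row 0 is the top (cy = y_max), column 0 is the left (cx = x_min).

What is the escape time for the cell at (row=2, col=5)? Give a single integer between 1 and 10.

z_0 = 0 + 0i, c = 0.0900 + -0.2356i
Iter 1: z = 0.0900 + -0.2356i, |z|^2 = 0.0636
Iter 2: z = 0.0426 + -0.2780i, |z|^2 = 0.0791
Iter 3: z = 0.0146 + -0.2592i, |z|^2 = 0.0674
Iter 4: z = 0.0230 + -0.2431i, |z|^2 = 0.0596
Iter 5: z = 0.0314 + -0.2467i, |z|^2 = 0.0619
Iter 6: z = 0.0301 + -0.2511i, |z|^2 = 0.0639
Iter 7: z = 0.0279 + -0.2507i, |z|^2 = 0.0636
Iter 8: z = 0.0279 + -0.2495i, |z|^2 = 0.0630
Iter 9: z = 0.0285 + -0.2495i, |z|^2 = 0.0631

Answer: 10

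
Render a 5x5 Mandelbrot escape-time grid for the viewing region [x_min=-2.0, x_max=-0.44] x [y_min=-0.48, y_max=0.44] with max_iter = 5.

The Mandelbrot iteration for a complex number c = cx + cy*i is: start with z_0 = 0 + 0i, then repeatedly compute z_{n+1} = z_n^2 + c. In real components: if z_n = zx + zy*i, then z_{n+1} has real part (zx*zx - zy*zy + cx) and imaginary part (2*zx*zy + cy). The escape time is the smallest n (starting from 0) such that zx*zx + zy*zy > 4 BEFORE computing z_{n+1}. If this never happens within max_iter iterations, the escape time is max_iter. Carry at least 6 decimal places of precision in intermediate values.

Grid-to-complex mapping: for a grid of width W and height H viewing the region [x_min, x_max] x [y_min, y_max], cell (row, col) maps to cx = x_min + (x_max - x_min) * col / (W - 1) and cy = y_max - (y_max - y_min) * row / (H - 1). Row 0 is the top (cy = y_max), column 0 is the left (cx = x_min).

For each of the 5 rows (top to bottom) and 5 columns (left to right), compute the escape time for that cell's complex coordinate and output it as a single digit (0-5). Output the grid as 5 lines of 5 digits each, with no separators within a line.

(row=0, col=0): c = -2.0000 + 0.4400i → escape time 1
(row=0, col=1): c = -1.6100 + 0.4400i → escape time 3
(row=0, col=2): c = -1.2200 + 0.4400i → escape time 5
(row=0, col=3): c = -0.8300 + 0.4400i → escape time 5
(row=0, col=4): c = -0.4400 + 0.4400i → escape time 5
(row=1, col=0): c = -2.0000 + 0.2100i → escape time 1
(row=1, col=1): c = -1.6100 + 0.2100i → escape time 5
(row=1, col=2): c = -1.2200 + 0.2100i → escape time 5
(row=1, col=3): c = -0.8300 + 0.2100i → escape time 5
(row=1, col=4): c = -0.4400 + 0.2100i → escape time 5
(row=2, col=0): c = -2.0000 + -0.0200i → escape time 1
(row=2, col=1): c = -1.6100 + -0.0200i → escape time 5
(row=2, col=2): c = -1.2200 + -0.0200i → escape time 5
(row=2, col=3): c = -0.8300 + -0.0200i → escape time 5
(row=2, col=4): c = -0.4400 + -0.0200i → escape time 5
(row=3, col=0): c = -2.0000 + -0.2500i → escape time 1
(row=3, col=1): c = -1.6100 + -0.2500i → escape time 4
(row=3, col=2): c = -1.2200 + -0.2500i → escape time 5
(row=3, col=3): c = -0.8300 + -0.2500i → escape time 5
(row=3, col=4): c = -0.4400 + -0.2500i → escape time 5
(row=4, col=0): c = -2.0000 + -0.4800i → escape time 1
(row=4, col=1): c = -1.6100 + -0.4800i → escape time 3
(row=4, col=2): c = -1.2200 + -0.4800i → escape time 5
(row=4, col=3): c = -0.8300 + -0.4800i → escape time 5
(row=4, col=4): c = -0.4400 + -0.4800i → escape time 5

Answer: 13555
15555
15555
14555
13555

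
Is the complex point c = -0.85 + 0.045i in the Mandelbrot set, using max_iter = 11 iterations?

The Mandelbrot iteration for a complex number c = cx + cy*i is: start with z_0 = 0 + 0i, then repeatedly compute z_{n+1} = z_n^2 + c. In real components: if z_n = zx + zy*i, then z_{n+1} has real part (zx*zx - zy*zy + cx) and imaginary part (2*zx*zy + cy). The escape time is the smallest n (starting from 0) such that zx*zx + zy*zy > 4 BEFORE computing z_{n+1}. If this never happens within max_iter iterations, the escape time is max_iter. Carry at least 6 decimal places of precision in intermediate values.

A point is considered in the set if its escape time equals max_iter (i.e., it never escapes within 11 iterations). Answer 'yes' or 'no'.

Answer: yes

Derivation:
z_0 = 0 + 0i, c = -0.8500 + 0.0450i
Iter 1: z = -0.8500 + 0.0450i, |z|^2 = 0.7245
Iter 2: z = -0.1295 + -0.0315i, |z|^2 = 0.0178
Iter 3: z = -0.8342 + 0.0532i, |z|^2 = 0.6987
Iter 4: z = -0.1569 + -0.0437i, |z|^2 = 0.0265
Iter 5: z = -0.8273 + 0.0587i, |z|^2 = 0.6879
Iter 6: z = -0.1690 + -0.0521i, |z|^2 = 0.0313
Iter 7: z = -0.8241 + 0.0626i, |z|^2 = 0.6831
Iter 8: z = -0.1747 + -0.0582i, |z|^2 = 0.0339
Iter 9: z = -0.8229 + 0.0653i, |z|^2 = 0.6814
Iter 10: z = -0.1772 + -0.0625i, |z|^2 = 0.0353
Did not escape in 11 iterations → in set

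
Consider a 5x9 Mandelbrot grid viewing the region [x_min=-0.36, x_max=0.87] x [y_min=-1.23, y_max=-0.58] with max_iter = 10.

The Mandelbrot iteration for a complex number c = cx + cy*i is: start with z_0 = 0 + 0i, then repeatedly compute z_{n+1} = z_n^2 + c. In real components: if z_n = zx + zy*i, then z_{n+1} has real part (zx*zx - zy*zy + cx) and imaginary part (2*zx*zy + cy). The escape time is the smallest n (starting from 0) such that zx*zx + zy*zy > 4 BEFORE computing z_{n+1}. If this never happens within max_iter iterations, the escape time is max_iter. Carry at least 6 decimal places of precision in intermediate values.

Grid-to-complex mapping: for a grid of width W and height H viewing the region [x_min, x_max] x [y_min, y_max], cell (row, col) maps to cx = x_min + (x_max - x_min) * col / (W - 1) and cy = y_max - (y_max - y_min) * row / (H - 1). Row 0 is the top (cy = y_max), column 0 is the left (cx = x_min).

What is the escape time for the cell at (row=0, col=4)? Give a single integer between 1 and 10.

Answer: 2

Derivation:
z_0 = 0 + 0i, c = 0.8700 + -0.5800i
Iter 1: z = 0.8700 + -0.5800i, |z|^2 = 1.0933
Iter 2: z = 1.2905 + -1.5892i, |z|^2 = 4.1909
Escaped at iteration 2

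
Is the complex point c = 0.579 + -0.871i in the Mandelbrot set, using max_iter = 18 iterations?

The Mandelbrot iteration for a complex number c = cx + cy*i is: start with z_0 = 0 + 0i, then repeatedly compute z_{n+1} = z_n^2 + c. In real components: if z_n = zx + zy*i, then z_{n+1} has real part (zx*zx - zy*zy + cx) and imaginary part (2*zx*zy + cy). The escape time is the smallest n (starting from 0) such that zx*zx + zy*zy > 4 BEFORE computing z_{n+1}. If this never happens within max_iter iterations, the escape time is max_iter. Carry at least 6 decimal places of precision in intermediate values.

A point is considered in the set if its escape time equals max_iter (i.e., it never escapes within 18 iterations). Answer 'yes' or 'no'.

Answer: no

Derivation:
z_0 = 0 + 0i, c = 0.5790 + -0.8710i
Iter 1: z = 0.5790 + -0.8710i, |z|^2 = 1.0939
Iter 2: z = 0.1556 + -1.8796i, |z|^2 = 3.5572
Iter 3: z = -2.9298 + -1.4559i, |z|^2 = 10.7032
Escaped at iteration 3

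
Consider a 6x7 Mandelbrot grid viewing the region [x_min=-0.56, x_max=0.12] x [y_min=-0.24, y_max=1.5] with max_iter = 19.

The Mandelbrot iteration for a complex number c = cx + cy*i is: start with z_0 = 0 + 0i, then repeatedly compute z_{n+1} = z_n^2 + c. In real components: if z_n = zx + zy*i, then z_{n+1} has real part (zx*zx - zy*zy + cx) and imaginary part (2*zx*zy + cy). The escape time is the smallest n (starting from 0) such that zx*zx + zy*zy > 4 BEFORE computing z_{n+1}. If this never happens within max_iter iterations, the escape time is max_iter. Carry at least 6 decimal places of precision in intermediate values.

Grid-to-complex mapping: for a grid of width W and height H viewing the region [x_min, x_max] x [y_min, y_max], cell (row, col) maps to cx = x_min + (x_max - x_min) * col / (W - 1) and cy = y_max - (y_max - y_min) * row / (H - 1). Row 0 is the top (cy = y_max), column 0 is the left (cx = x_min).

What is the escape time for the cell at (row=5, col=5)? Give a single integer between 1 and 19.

Answer: 19

Derivation:
z_0 = 0 + 0i, c = 0.1200 + 0.0500i
Iter 1: z = 0.1200 + 0.0500i, |z|^2 = 0.0169
Iter 2: z = 0.1319 + 0.0620i, |z|^2 = 0.0212
Iter 3: z = 0.1336 + 0.0664i, |z|^2 = 0.0222
Iter 4: z = 0.1334 + 0.0677i, |z|^2 = 0.0224
Iter 5: z = 0.1332 + 0.0681i, |z|^2 = 0.0224
Iter 6: z = 0.1331 + 0.0681i, |z|^2 = 0.0224
Iter 7: z = 0.1331 + 0.0681i, |z|^2 = 0.0224
Iter 8: z = 0.1331 + 0.0681i, |z|^2 = 0.0223
Iter 9: z = 0.1331 + 0.0681i, |z|^2 = 0.0223
Iter 10: z = 0.1331 + 0.0681i, |z|^2 = 0.0223
Iter 11: z = 0.1331 + 0.0681i, |z|^2 = 0.0223
Iter 12: z = 0.1331 + 0.0681i, |z|^2 = 0.0223
Iter 13: z = 0.1331 + 0.0681i, |z|^2 = 0.0223
Iter 14: z = 0.1331 + 0.0681i, |z|^2 = 0.0223
Iter 15: z = 0.1331 + 0.0681i, |z|^2 = 0.0223
Iter 16: z = 0.1331 + 0.0681i, |z|^2 = 0.0223
Iter 17: z = 0.1331 + 0.0681i, |z|^2 = 0.0223
Iter 18: z = 0.1331 + 0.0681i, |z|^2 = 0.0223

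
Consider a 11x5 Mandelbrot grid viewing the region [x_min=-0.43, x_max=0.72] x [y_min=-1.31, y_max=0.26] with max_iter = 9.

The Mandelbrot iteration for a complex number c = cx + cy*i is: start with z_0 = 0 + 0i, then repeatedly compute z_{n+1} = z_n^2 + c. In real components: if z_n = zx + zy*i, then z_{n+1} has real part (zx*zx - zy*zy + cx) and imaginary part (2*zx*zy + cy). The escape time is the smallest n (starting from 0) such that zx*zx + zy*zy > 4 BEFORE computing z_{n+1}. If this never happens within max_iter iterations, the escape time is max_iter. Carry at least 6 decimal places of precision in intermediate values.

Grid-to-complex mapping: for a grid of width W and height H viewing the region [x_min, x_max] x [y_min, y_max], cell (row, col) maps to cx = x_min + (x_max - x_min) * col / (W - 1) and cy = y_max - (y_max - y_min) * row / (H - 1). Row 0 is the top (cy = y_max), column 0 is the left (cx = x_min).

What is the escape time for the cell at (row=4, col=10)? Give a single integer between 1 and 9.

z_0 = 0 + 0i, c = 0.7200 + -1.3100i
Iter 1: z = 0.7200 + -1.3100i, |z|^2 = 2.2345
Iter 2: z = -0.4777 + -3.1964i, |z|^2 = 10.4452
Escaped at iteration 2

Answer: 2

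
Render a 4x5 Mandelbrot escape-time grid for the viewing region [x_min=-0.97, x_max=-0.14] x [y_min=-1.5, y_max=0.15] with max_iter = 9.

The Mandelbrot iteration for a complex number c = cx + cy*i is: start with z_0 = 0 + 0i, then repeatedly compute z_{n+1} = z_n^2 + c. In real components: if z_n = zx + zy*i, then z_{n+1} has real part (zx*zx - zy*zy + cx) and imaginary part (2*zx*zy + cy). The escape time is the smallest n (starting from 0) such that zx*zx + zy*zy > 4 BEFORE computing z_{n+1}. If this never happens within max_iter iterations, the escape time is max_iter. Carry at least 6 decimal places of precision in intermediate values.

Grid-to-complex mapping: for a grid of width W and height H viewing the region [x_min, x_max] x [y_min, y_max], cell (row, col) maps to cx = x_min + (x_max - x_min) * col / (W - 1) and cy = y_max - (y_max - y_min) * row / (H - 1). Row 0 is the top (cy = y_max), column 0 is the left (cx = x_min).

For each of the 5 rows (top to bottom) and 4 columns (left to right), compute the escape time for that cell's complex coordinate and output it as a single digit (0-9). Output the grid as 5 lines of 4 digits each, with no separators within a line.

Answer: 9999
9999
4599
3347
2222

Derivation:
(row=0, col=0): c = -0.9700 + 0.1500i → escape time 9
(row=0, col=1): c = -0.6933 + 0.1500i → escape time 9
(row=0, col=2): c = -0.4167 + 0.1500i → escape time 9
(row=0, col=3): c = -0.1400 + 0.1500i → escape time 9
(row=1, col=0): c = -0.9700 + -0.2625i → escape time 9
(row=1, col=1): c = -0.6933 + -0.2625i → escape time 9
(row=1, col=2): c = -0.4167 + -0.2625i → escape time 9
(row=1, col=3): c = -0.1400 + -0.2625i → escape time 9
(row=2, col=0): c = -0.9700 + -0.6750i → escape time 4
(row=2, col=1): c = -0.6933 + -0.6750i → escape time 5
(row=2, col=2): c = -0.4167 + -0.6750i → escape time 9
(row=2, col=3): c = -0.1400 + -0.6750i → escape time 9
(row=3, col=0): c = -0.9700 + -1.0875i → escape time 3
(row=3, col=1): c = -0.6933 + -1.0875i → escape time 3
(row=3, col=2): c = -0.4167 + -1.0875i → escape time 4
(row=3, col=3): c = -0.1400 + -1.0875i → escape time 7
(row=4, col=0): c = -0.9700 + -1.5000i → escape time 2
(row=4, col=1): c = -0.6933 + -1.5000i → escape time 2
(row=4, col=2): c = -0.4167 + -1.5000i → escape time 2
(row=4, col=3): c = -0.1400 + -1.5000i → escape time 2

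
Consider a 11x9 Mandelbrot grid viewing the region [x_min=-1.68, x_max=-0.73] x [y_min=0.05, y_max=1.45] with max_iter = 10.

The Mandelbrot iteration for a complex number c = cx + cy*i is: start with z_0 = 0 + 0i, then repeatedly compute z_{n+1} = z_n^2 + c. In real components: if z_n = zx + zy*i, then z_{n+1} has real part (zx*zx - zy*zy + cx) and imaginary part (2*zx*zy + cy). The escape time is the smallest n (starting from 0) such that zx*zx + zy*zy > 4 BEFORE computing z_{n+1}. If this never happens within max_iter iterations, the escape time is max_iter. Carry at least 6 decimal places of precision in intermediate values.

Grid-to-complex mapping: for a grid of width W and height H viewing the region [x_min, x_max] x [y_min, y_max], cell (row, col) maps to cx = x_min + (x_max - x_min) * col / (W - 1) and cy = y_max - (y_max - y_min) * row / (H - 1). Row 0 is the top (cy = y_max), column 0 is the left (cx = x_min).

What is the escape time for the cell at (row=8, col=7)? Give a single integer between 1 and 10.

z_0 = 0 + 0i, c = -1.0150 + 0.0500i
Iter 1: z = -1.0150 + 0.0500i, |z|^2 = 1.0327
Iter 2: z = 0.0127 + -0.0515i, |z|^2 = 0.0028
Iter 3: z = -1.0175 + 0.0487i, |z|^2 = 1.0377
Iter 4: z = 0.0179 + -0.0491i, |z|^2 = 0.0027
Iter 5: z = -1.0171 + 0.0482i, |z|^2 = 1.0368
Iter 6: z = 0.0171 + -0.0481i, |z|^2 = 0.0026
Iter 7: z = -1.0170 + 0.0483i, |z|^2 = 1.0367
Iter 8: z = 0.0170 + -0.0483i, |z|^2 = 0.0026
Iter 9: z = -1.0170 + 0.0484i, |z|^2 = 1.0367

Answer: 10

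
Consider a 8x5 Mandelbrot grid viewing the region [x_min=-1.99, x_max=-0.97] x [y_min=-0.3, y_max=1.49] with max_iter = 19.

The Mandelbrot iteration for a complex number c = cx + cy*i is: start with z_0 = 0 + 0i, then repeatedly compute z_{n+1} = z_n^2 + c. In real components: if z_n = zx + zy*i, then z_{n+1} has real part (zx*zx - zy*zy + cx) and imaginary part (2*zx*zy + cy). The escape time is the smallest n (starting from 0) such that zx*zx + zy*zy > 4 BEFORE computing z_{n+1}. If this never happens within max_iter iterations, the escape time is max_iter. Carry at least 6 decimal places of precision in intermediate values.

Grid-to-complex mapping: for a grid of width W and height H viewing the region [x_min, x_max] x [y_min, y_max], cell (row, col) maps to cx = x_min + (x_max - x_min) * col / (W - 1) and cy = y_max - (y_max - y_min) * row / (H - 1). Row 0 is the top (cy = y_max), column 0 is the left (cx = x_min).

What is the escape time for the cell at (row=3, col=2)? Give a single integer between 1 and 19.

z_0 = 0 + 0i, c = -1.6986 + 0.1475i
Iter 1: z = -1.6986 + 0.1475i, |z|^2 = 2.9069
Iter 2: z = 1.1648 + -0.3536i, |z|^2 = 1.4818
Iter 3: z = -0.4668 + -0.6762i, |z|^2 = 0.6752
Iter 4: z = -1.9379 + 0.7788i, |z|^2 = 4.3621
Escaped at iteration 4

Answer: 4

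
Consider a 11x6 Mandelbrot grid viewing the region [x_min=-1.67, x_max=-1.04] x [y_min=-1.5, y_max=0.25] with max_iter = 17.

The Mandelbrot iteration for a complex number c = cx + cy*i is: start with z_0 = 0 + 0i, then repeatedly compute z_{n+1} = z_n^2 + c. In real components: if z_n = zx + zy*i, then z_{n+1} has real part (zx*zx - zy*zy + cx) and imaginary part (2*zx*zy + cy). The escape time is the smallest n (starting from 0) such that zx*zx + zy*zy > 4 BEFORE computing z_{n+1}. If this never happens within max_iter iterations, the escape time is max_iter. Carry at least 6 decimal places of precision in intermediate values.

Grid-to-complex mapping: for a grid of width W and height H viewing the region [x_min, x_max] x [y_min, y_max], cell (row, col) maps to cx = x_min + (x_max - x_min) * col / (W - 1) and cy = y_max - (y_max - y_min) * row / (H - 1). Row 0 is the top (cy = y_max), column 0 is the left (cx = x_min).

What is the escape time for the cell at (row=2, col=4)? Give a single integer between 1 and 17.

Answer: 4

Derivation:
z_0 = 0 + 0i, c = -1.4180 + -0.4500i
Iter 1: z = -1.4180 + -0.4500i, |z|^2 = 2.2132
Iter 2: z = 0.3902 + 0.8262i, |z|^2 = 0.8349
Iter 3: z = -1.9483 + 0.1948i, |z|^2 = 3.8339
Iter 4: z = 2.3400 + -1.2091i, |z|^2 = 6.9377
Escaped at iteration 4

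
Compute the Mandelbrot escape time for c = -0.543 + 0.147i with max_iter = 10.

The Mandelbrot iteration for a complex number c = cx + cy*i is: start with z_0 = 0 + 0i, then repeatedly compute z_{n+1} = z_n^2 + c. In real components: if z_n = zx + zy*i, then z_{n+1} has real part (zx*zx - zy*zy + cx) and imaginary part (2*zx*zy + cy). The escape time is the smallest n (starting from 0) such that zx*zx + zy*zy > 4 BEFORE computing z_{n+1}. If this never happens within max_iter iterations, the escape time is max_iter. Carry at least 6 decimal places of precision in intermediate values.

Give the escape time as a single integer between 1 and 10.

Answer: 10

Derivation:
z_0 = 0 + 0i, c = -0.5430 + 0.1470i
Iter 1: z = -0.5430 + 0.1470i, |z|^2 = 0.3165
Iter 2: z = -0.2698 + -0.0126i, |z|^2 = 0.0729
Iter 3: z = -0.4704 + 0.1538i, |z|^2 = 0.2449
Iter 4: z = -0.3454 + 0.0023i, |z|^2 = 0.1193
Iter 5: z = -0.4237 + 0.1454i, |z|^2 = 0.2007
Iter 6: z = -0.3846 + 0.0238i, |z|^2 = 0.1485
Iter 7: z = -0.3956 + 0.1287i, |z|^2 = 0.1731
Iter 8: z = -0.4030 + 0.0452i, |z|^2 = 0.1645
Iter 9: z = -0.3826 + 0.1106i, |z|^2 = 0.1586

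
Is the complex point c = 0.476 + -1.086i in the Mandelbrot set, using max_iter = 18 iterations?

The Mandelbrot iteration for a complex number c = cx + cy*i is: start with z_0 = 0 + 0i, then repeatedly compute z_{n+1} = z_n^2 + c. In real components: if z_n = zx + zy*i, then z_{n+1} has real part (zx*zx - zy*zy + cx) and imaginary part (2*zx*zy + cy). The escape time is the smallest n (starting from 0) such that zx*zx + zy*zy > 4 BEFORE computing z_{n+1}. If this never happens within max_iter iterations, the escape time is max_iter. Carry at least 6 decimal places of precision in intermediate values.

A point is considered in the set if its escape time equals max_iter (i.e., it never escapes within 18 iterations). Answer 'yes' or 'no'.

z_0 = 0 + 0i, c = 0.4760 + -1.0860i
Iter 1: z = 0.4760 + -1.0860i, |z|^2 = 1.4060
Iter 2: z = -0.4768 + -2.1199i, |z|^2 = 4.7212
Escaped at iteration 2

Answer: no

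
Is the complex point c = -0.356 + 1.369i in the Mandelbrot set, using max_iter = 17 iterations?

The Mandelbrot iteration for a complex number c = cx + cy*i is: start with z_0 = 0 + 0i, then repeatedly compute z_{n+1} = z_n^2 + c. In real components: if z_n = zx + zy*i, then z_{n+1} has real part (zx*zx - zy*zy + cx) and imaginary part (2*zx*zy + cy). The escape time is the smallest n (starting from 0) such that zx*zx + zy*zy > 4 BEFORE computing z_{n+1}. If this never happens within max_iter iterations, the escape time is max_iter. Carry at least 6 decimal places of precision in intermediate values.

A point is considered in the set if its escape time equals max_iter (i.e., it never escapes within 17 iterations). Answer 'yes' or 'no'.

z_0 = 0 + 0i, c = -0.3560 + 1.3690i
Iter 1: z = -0.3560 + 1.3690i, |z|^2 = 2.0009
Iter 2: z = -2.1034 + 0.3943i, |z|^2 = 4.5798
Escaped at iteration 2

Answer: no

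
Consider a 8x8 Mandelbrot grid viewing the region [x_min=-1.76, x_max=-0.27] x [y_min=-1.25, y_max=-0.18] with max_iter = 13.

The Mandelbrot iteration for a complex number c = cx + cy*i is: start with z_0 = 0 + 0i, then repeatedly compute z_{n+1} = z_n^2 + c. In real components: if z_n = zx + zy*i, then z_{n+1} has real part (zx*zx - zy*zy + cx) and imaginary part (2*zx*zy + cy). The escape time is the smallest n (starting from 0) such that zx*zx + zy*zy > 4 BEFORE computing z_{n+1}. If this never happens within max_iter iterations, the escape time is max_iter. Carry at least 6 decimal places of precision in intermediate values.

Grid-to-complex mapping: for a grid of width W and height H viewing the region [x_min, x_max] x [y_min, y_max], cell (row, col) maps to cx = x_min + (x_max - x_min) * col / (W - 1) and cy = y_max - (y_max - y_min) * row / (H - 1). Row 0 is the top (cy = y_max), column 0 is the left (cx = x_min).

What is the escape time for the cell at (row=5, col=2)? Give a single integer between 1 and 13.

Answer: 3

Derivation:
z_0 = 0 + 0i, c = -1.3343 + -0.9443i
Iter 1: z = -1.3343 + -0.9443i, |z|^2 = 2.6720
Iter 2: z = -0.4456 + 1.5756i, |z|^2 = 2.6811
Iter 3: z = -3.6182 + -2.3486i, |z|^2 = 18.6075
Escaped at iteration 3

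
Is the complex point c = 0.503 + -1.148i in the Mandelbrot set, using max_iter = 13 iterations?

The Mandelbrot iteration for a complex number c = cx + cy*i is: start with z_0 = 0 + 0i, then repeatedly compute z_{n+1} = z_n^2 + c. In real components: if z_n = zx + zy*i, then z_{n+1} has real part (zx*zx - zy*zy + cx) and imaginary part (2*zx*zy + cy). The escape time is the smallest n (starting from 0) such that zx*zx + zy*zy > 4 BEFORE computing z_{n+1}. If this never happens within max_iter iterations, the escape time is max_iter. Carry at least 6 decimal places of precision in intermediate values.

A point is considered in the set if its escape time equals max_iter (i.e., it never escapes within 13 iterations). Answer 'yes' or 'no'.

Answer: no

Derivation:
z_0 = 0 + 0i, c = 0.5030 + -1.1480i
Iter 1: z = 0.5030 + -1.1480i, |z|^2 = 1.5709
Iter 2: z = -0.5619 + -2.3029i, |z|^2 = 5.6190
Escaped at iteration 2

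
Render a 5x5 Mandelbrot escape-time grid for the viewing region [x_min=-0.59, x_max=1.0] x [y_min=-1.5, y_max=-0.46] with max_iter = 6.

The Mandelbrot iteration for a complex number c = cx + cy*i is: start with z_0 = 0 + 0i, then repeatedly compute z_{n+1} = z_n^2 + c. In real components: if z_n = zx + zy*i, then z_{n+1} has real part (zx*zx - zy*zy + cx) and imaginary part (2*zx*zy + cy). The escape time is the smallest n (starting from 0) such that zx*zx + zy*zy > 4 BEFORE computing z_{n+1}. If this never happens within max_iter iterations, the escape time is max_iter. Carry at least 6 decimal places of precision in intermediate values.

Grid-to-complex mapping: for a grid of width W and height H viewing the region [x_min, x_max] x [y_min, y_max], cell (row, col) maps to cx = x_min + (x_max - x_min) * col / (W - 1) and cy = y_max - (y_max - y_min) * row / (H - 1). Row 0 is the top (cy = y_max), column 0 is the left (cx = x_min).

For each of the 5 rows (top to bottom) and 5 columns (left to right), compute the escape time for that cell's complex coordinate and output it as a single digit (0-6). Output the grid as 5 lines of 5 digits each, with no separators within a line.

Answer: 66642
66632
46422
33222
22222

Derivation:
(row=0, col=0): c = -0.5900 + -0.4600i → escape time 6
(row=0, col=1): c = -0.1925 + -0.4600i → escape time 6
(row=0, col=2): c = 0.2050 + -0.4600i → escape time 6
(row=0, col=3): c = 0.6025 + -0.4600i → escape time 4
(row=0, col=4): c = 1.0000 + -0.4600i → escape time 2
(row=1, col=0): c = -0.5900 + -0.7200i → escape time 6
(row=1, col=1): c = -0.1925 + -0.7200i → escape time 6
(row=1, col=2): c = 0.2050 + -0.7200i → escape time 6
(row=1, col=3): c = 0.6025 + -0.7200i → escape time 3
(row=1, col=4): c = 1.0000 + -0.7200i → escape time 2
(row=2, col=0): c = -0.5900 + -0.9800i → escape time 4
(row=2, col=1): c = -0.1925 + -0.9800i → escape time 6
(row=2, col=2): c = 0.2050 + -0.9800i → escape time 4
(row=2, col=3): c = 0.6025 + -0.9800i → escape time 2
(row=2, col=4): c = 1.0000 + -0.9800i → escape time 2
(row=3, col=0): c = -0.5900 + -1.2400i → escape time 3
(row=3, col=1): c = -0.1925 + -1.2400i → escape time 3
(row=3, col=2): c = 0.2050 + -1.2400i → escape time 2
(row=3, col=3): c = 0.6025 + -1.2400i → escape time 2
(row=3, col=4): c = 1.0000 + -1.2400i → escape time 2
(row=4, col=0): c = -0.5900 + -1.5000i → escape time 2
(row=4, col=1): c = -0.1925 + -1.5000i → escape time 2
(row=4, col=2): c = 0.2050 + -1.5000i → escape time 2
(row=4, col=3): c = 0.6025 + -1.5000i → escape time 2
(row=4, col=4): c = 1.0000 + -1.5000i → escape time 2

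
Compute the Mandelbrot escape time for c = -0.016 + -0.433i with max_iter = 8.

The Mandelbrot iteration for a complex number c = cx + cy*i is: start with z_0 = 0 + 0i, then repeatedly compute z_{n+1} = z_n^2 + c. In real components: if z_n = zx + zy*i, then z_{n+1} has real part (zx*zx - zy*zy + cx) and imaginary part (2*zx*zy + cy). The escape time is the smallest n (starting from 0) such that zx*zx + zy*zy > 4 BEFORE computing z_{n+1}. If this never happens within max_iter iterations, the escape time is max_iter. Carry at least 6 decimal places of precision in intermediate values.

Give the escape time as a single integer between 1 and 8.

z_0 = 0 + 0i, c = -0.0160 + -0.4330i
Iter 1: z = -0.0160 + -0.4330i, |z|^2 = 0.1877
Iter 2: z = -0.2032 + -0.4191i, |z|^2 = 0.2170
Iter 3: z = -0.1504 + -0.2626i, |z|^2 = 0.0916
Iter 4: z = -0.0624 + -0.3540i, |z|^2 = 0.1292
Iter 5: z = -0.1374 + -0.3888i, |z|^2 = 0.1701
Iter 6: z = -0.1483 + -0.3261i, |z|^2 = 0.1283
Iter 7: z = -0.1004 + -0.3363i, |z|^2 = 0.1231

Answer: 8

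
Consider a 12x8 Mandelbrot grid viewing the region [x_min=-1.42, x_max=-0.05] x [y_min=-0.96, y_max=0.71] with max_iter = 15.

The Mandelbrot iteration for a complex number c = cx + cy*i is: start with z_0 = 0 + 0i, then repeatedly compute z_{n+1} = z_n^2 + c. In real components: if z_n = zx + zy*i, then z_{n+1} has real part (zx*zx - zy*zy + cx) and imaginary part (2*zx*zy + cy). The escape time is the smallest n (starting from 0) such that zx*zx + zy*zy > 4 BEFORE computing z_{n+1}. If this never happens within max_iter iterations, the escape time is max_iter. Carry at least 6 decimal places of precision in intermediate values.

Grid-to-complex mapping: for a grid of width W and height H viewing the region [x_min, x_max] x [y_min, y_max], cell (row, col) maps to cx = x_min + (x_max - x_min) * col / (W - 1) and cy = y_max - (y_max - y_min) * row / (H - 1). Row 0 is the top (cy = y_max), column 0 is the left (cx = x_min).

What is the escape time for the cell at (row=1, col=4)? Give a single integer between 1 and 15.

Answer: 5

Derivation:
z_0 = 0 + 0i, c = -0.9218 + 0.4714i
Iter 1: z = -0.9218 + 0.4714i, |z|^2 = 1.0720
Iter 2: z = -0.2943 + -0.3977i, |z|^2 = 0.2448
Iter 3: z = -0.9934 + 0.7055i, |z|^2 = 1.4846
Iter 4: z = -0.4328 + -0.9303i, |z|^2 = 1.0528
Iter 5: z = -1.5999 + 1.2767i, |z|^2 = 4.1898
Escaped at iteration 5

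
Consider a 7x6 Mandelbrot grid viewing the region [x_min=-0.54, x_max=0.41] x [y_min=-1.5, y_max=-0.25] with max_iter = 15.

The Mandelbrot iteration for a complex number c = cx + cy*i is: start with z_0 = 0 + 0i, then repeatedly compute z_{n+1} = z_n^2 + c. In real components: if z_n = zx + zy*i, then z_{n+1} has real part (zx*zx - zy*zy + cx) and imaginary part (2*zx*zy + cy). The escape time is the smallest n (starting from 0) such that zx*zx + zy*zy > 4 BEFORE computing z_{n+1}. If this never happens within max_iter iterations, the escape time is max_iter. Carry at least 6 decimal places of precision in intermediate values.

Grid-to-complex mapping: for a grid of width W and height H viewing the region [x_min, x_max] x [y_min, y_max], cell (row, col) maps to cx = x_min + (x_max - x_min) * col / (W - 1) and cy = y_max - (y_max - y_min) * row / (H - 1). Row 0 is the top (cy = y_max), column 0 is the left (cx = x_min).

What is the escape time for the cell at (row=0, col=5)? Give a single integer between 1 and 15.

z_0 = 0 + 0i, c = 0.2517 + -0.2500i
Iter 1: z = 0.2517 + -0.2500i, |z|^2 = 0.1258
Iter 2: z = 0.2525 + -0.3758i, |z|^2 = 0.2050
Iter 3: z = 0.1742 + -0.4398i, |z|^2 = 0.2238
Iter 4: z = 0.0886 + -0.4032i, |z|^2 = 0.1704
Iter 5: z = 0.0969 + -0.3214i, |z|^2 = 0.1127
Iter 6: z = 0.1577 + -0.3123i, |z|^2 = 0.1224
Iter 7: z = 0.1790 + -0.3485i, |z|^2 = 0.1535
Iter 8: z = 0.1622 + -0.3748i, |z|^2 = 0.1668
Iter 9: z = 0.1375 + -0.3716i, |z|^2 = 0.1570
Iter 10: z = 0.1325 + -0.3522i, |z|^2 = 0.1416
Iter 11: z = 0.1452 + -0.3433i, |z|^2 = 0.1389
Iter 12: z = 0.1549 + -0.3497i, |z|^2 = 0.1463
Iter 13: z = 0.1534 + -0.3583i, |z|^2 = 0.1519
Iter 14: z = 0.1468 + -0.3599i, |z|^2 = 0.1511

Answer: 15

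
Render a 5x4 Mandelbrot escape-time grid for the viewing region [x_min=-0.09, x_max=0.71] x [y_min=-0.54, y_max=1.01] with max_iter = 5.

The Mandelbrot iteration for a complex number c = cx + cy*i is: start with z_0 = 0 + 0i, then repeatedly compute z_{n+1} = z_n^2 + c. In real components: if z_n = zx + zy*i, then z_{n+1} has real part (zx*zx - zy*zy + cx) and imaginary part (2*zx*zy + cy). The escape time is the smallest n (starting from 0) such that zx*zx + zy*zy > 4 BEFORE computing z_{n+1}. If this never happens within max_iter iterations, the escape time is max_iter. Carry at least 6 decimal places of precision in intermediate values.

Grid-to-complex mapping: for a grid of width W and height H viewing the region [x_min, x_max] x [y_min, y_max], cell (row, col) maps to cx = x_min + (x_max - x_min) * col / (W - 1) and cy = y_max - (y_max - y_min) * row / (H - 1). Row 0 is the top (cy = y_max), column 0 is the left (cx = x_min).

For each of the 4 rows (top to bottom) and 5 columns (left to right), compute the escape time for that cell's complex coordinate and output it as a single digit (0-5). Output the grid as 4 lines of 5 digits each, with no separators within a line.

Answer: 54322
55553
55553
55543

Derivation:
(row=0, col=0): c = -0.0900 + 1.0100i → escape time 5
(row=0, col=1): c = 0.1100 + 1.0100i → escape time 4
(row=0, col=2): c = 0.3100 + 1.0100i → escape time 3
(row=0, col=3): c = 0.5100 + 1.0100i → escape time 2
(row=0, col=4): c = 0.7100 + 1.0100i → escape time 2
(row=1, col=0): c = -0.0900 + 0.4933i → escape time 5
(row=1, col=1): c = 0.1100 + 0.4933i → escape time 5
(row=1, col=2): c = 0.3100 + 0.4933i → escape time 5
(row=1, col=3): c = 0.5100 + 0.4933i → escape time 5
(row=1, col=4): c = 0.7100 + 0.4933i → escape time 3
(row=2, col=0): c = -0.0900 + -0.0233i → escape time 5
(row=2, col=1): c = 0.1100 + -0.0233i → escape time 5
(row=2, col=2): c = 0.3100 + -0.0233i → escape time 5
(row=2, col=3): c = 0.5100 + -0.0233i → escape time 5
(row=2, col=4): c = 0.7100 + -0.0233i → escape time 3
(row=3, col=0): c = -0.0900 + -0.5400i → escape time 5
(row=3, col=1): c = 0.1100 + -0.5400i → escape time 5
(row=3, col=2): c = 0.3100 + -0.5400i → escape time 5
(row=3, col=3): c = 0.5100 + -0.5400i → escape time 4
(row=3, col=4): c = 0.7100 + -0.5400i → escape time 3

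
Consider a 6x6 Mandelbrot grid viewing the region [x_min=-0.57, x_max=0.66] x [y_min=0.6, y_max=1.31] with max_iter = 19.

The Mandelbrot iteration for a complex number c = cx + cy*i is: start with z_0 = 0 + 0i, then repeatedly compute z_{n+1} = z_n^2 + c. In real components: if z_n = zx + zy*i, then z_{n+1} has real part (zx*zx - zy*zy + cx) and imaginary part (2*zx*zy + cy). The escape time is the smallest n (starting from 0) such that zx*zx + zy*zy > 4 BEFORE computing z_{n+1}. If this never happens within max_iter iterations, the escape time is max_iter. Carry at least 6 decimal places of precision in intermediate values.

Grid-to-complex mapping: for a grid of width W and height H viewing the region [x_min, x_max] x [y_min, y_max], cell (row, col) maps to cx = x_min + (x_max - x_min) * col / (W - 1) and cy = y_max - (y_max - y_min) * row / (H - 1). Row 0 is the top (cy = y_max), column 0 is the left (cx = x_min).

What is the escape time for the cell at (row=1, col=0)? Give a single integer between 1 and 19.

Answer: 3

Derivation:
z_0 = 0 + 0i, c = -0.5700 + 1.1680i
Iter 1: z = -0.5700 + 1.1680i, |z|^2 = 1.6891
Iter 2: z = -1.6093 + -0.1635i, |z|^2 = 2.6167
Iter 3: z = 1.9932 + 1.6943i, |z|^2 = 6.8435
Escaped at iteration 3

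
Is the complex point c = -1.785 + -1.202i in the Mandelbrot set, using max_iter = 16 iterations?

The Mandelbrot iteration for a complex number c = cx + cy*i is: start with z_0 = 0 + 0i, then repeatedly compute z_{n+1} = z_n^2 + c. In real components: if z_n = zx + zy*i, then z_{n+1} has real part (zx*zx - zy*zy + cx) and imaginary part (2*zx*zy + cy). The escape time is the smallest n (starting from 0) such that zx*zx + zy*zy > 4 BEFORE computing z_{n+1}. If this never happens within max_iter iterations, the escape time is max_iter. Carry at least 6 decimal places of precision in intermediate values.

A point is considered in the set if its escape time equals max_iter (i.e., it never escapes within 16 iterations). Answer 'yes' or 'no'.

z_0 = 0 + 0i, c = -1.7850 + -1.2020i
Iter 1: z = -1.7850 + -1.2020i, |z|^2 = 4.6310
Escaped at iteration 1

Answer: no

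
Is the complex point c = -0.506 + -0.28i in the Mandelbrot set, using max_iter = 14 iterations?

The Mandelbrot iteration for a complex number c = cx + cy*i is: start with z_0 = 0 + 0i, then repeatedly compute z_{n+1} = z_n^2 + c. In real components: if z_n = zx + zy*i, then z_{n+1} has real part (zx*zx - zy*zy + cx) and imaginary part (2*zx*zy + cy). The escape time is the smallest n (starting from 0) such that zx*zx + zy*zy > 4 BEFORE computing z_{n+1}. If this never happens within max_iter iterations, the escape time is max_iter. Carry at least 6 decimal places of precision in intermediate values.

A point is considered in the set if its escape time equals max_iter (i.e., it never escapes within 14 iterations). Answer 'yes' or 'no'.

z_0 = 0 + 0i, c = -0.5060 + -0.2800i
Iter 1: z = -0.5060 + -0.2800i, |z|^2 = 0.3344
Iter 2: z = -0.3284 + 0.0034i, |z|^2 = 0.1078
Iter 3: z = -0.3982 + -0.2822i, |z|^2 = 0.2382
Iter 4: z = -0.4271 + -0.0553i, |z|^2 = 0.1855
Iter 5: z = -0.3267 + -0.2328i, |z|^2 = 0.1609
Iter 6: z = -0.4535 + -0.1279i, |z|^2 = 0.2220
Iter 7: z = -0.3167 + -0.1640i, |z|^2 = 0.1272
Iter 8: z = -0.4326 + -0.1761i, |z|^2 = 0.2182
Iter 9: z = -0.3499 + -0.1276i, |z|^2 = 0.1387
Iter 10: z = -0.3999 + -0.1907i, |z|^2 = 0.1963
Iter 11: z = -0.3825 + -0.1275i, |z|^2 = 0.1625
Iter 12: z = -0.3760 + -0.1825i, |z|^2 = 0.1746
Iter 13: z = -0.3979 + -0.1428i, |z|^2 = 0.1787
Did not escape in 14 iterations → in set

Answer: yes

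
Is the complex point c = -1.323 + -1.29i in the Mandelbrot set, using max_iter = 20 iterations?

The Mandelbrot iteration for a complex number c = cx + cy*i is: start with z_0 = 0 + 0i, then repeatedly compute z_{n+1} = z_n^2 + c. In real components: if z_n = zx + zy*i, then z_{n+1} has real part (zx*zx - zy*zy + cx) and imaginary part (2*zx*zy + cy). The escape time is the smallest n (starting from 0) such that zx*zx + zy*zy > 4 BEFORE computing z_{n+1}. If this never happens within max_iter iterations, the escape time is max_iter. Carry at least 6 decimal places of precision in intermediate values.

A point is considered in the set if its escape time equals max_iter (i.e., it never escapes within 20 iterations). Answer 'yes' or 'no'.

Answer: no

Derivation:
z_0 = 0 + 0i, c = -1.3230 + -1.2900i
Iter 1: z = -1.3230 + -1.2900i, |z|^2 = 3.4144
Iter 2: z = -1.2368 + 2.1233i, |z|^2 = 6.0382
Escaped at iteration 2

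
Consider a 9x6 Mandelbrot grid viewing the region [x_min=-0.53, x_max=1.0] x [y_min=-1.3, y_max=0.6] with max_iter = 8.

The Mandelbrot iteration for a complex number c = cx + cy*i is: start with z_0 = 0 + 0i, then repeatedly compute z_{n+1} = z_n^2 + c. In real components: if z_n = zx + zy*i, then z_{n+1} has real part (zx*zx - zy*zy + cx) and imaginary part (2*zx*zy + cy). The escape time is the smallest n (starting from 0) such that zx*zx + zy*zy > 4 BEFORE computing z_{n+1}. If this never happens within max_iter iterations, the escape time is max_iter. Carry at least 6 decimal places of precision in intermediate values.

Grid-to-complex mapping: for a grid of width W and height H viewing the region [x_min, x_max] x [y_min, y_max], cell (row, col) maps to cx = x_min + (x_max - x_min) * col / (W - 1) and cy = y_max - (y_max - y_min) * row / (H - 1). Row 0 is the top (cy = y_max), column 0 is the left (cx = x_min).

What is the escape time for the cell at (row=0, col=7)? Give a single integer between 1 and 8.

Answer: 3

Derivation:
z_0 = 0 + 0i, c = 0.8088 + 0.6000i
Iter 1: z = 0.8088 + 0.6000i, |z|^2 = 1.0141
Iter 2: z = 1.1028 + 1.5705i, |z|^2 = 3.6827
Iter 3: z = -0.4415 + 4.0640i, |z|^2 = 16.7108
Escaped at iteration 3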